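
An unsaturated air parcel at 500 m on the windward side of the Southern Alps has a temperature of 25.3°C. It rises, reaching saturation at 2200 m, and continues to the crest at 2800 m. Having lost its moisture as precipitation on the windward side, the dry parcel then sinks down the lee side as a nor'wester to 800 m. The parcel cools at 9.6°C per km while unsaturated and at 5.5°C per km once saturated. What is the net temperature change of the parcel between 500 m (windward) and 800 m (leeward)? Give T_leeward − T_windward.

-0.42°C

From 500 m to 2200 m (dry): cools by 9.6 × 1.7 = 16.32°C, giving 8.98°C.
From 2200 m to 2800 m (saturated): cools by 5.5 × 0.6 = 3.3°C, giving 5.68°C.
From 2800 m to 800 m (dry descent): warms by 9.6 × 2 = 19.2°C, giving 24.88°C.
Net change vs windward start: 24.88 − 25.3 = -0.42°C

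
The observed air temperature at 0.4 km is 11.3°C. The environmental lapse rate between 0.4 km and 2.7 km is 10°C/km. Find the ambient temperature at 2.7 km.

Environmental to 2700 m: -10 × 2.3 km = -23°C, so T = -11.7°C.

-11.7°C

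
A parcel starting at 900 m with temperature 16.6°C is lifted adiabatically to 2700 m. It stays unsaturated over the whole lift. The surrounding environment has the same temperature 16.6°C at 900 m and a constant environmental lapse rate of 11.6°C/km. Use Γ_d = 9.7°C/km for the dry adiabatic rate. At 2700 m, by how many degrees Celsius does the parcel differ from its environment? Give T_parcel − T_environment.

Parcel:
  900–2700 m, dry: Δz = 1.8 km ⇒ ΔT = -17.46°C; T = -0.86°C
Environment:
  900–2700 m, environment: Δz = 1.8 km ⇒ ΔT = -20.88°C; T = -4.28°C
T_parcel − T_env = -0.86 − (-4.28) = +3.42°C

+3.42°C (parcel warmer than environment)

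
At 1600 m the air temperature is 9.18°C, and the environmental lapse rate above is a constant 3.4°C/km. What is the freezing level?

Height above start = (9.18 − 0) / 3.4 = 2.7 km
Altitude = 1600 m + 2700 m = 4300 m

4300 m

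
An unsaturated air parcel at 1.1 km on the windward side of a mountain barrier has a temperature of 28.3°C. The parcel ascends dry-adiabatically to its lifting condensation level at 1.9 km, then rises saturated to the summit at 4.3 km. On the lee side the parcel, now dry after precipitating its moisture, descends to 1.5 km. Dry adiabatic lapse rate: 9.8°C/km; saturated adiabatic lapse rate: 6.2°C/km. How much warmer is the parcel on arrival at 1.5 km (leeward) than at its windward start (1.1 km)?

+4.72°C

1100 → 1900 m (dry, 9.8°C/km): ΔT = -9.8 × 0.8 = -7.84°C → T = 20.46°C
1900 → 4300 m (saturated, 6.2°C/km): ΔT = -6.2 × 2.4 = -14.88°C → T = 5.58°C
4300 → 1500 m (dry descent, 9.8°C/km): ΔT = +9.8 × 2.8 = +27.44°C → T = 33.02°C
Net change vs windward start: 33.02 − 28.3 = +4.72°C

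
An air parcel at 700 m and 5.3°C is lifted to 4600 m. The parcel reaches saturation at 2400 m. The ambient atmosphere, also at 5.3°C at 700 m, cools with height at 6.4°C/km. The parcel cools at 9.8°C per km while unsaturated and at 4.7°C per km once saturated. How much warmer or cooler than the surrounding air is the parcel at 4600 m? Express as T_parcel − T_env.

Parcel:
  Dry to 2400 m: -9.8 × 1.7 km = -16.66°C, so T = -11.36°C.
  Saturated to 4600 m: -4.7 × 2.2 km = -10.34°C, so T = -21.7°C.
Environment:
  Environment to 4600 m: -6.4 × 3.9 km = -24.96°C, so T = -19.66°C.
T_parcel − T_env = -21.7 − (-19.66) = -2.04°C

-2.04°C (parcel cooler than environment)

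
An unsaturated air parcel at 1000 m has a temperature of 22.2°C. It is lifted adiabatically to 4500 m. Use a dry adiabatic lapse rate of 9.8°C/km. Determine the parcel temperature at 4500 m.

1000 → 4500 m (dry adiabatic, 9.8°C/km): ΔT = -9.8 × 3.5 = -34.3°C → T = -12.1°C

-12.1°C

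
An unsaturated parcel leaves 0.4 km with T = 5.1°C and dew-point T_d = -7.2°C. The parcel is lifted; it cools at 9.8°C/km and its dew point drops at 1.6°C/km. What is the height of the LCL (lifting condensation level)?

T and T_d converge at 9.8 − 1.6 = 8.2°C per km
Height above start = (5.1 − (-7.2)) / 8.2 = 1.5 km
LCL altitude = 400 m + 1500 m = 1900 m

1.9 km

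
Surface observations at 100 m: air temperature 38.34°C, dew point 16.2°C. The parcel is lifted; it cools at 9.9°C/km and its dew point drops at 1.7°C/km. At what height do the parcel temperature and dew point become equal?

T and T_d converge at 9.9 − 1.7 = 8.2°C per km
Height above start = (38.34 − 16.2) / 8.2 = 2.7 km
LCL altitude = 100 m + 2700 m = 2800 m

2800 m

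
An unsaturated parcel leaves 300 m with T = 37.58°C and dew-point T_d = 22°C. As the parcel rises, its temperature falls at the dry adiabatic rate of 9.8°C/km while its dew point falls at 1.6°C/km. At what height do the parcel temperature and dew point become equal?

T and T_d converge at 9.8 − 1.6 = 8.2°C per km
Height above start = (37.58 − 22) / 8.2 = 1.9 km
LCL altitude = 300 m + 1900 m = 2200 m

2200 m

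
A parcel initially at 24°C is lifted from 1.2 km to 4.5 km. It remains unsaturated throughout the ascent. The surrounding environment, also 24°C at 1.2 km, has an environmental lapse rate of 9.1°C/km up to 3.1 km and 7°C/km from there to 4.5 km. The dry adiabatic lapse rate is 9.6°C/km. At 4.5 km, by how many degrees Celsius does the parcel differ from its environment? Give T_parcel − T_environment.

-4.59°C (parcel cooler than environment)

Parcel:
  1200 → 4500 m (dry, 9.6°C/km): ΔT = -9.6 × 3.3 = -31.68°C → T = -7.68°C
Environment:
  1200 → 3100 m (environment, lower layer, 9.1°C/km): ΔT = -9.1 × 1.9 = -17.29°C → T = 6.71°C
  3100 → 4500 m (environment, upper layer, 7°C/km): ΔT = -7 × 1.4 = -9.8°C → T = -3.09°C
T_parcel − T_env = -7.68 − (-3.09) = -4.59°C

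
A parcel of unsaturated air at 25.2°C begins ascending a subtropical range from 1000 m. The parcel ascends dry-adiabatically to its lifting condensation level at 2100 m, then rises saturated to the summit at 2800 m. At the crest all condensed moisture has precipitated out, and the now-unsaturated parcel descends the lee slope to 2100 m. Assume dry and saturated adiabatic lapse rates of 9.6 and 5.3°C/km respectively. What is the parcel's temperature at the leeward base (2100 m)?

1000–2100 m, dry: Δz = 1.1 km ⇒ ΔT = -10.56°C; T = 14.64°C
2100–2800 m, saturated: Δz = 0.7 km ⇒ ΔT = -3.71°C; T = 10.93°C
2800–2100 m, dry descent: Δz = 0.7 km ⇒ ΔT = +6.72°C; T = 17.65°C

17.65°C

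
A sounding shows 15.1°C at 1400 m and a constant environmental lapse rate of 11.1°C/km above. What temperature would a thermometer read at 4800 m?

From 1400 m to 4800 m (environmental): cools by 11.1 × 3.4 = 37.74°C, giving -22.64°C.

-22.64°C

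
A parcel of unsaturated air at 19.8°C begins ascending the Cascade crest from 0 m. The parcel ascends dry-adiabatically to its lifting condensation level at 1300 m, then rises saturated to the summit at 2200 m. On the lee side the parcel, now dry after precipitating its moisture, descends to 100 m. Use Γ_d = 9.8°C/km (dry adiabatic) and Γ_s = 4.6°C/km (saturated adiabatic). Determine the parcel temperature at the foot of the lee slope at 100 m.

0–1300 m, dry: Δz = 1.3 km ⇒ ΔT = -12.74°C; T = 7.06°C
1300–2200 m, saturated: Δz = 0.9 km ⇒ ΔT = -4.14°C; T = 2.92°C
2200–100 m, dry descent: Δz = 2.1 km ⇒ ΔT = +20.58°C; T = 23.5°C

23.5°C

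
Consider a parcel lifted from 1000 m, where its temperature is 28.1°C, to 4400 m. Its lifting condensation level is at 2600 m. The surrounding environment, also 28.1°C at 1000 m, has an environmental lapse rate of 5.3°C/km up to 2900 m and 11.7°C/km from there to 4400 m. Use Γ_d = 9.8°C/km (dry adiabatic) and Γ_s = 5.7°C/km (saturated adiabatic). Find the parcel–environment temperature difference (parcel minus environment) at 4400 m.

Parcel:
  1000 → 2600 m (dry, 9.8°C/km): ΔT = -9.8 × 1.6 = -15.68°C → T = 12.42°C
  2600 → 4400 m (saturated, 5.7°C/km): ΔT = -5.7 × 1.8 = -10.26°C → T = 2.16°C
Environment:
  1000 → 2900 m (environment, lower layer, 5.3°C/km): ΔT = -5.3 × 1.9 = -10.07°C → T = 18.03°C
  2900 → 4400 m (environment, upper layer, 11.7°C/km): ΔT = -11.7 × 1.5 = -17.55°C → T = 0.48°C
T_parcel − T_env = 2.16 − 0.48 = +1.68°C

+1.68°C (parcel warmer than environment)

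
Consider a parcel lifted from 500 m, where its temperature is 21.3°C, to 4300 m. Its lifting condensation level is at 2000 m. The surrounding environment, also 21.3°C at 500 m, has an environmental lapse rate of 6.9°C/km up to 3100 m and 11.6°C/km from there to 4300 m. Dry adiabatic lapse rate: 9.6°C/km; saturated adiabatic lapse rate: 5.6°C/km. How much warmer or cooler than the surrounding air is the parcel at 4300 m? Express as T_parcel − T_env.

+4.58°C (parcel warmer than environment)

Parcel:
  500 → 2000 m (dry, 9.6°C/km): ΔT = -9.6 × 1.5 = -14.4°C → T = 6.9°C
  2000 → 4300 m (saturated, 5.6°C/km): ΔT = -5.6 × 2.3 = -12.88°C → T = -5.98°C
Environment:
  500 → 3100 m (environment, lower layer, 6.9°C/km): ΔT = -6.9 × 2.6 = -17.94°C → T = 3.36°C
  3100 → 4300 m (environment, upper layer, 11.6°C/km): ΔT = -11.6 × 1.2 = -13.92°C → T = -10.56°C
T_parcel − T_env = -5.98 − (-10.56) = +4.58°C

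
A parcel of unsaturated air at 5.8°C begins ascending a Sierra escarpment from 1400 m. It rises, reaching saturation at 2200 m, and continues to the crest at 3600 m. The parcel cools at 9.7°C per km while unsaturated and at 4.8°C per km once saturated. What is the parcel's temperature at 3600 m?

1400 → 2200 m (dry, 9.7°C/km): ΔT = -9.7 × 0.8 = -7.76°C → T = -1.96°C
2200 → 3600 m (saturated, 4.8°C/km): ΔT = -4.8 × 1.4 = -6.72°C → T = -8.68°C

-8.68°C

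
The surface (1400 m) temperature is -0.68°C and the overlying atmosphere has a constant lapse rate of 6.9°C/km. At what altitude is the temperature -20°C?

Height above start = (-0.68 − (-20)) / 6.9 = 2.8 km
Altitude = 1400 m + 2800 m = 4200 m

4200 m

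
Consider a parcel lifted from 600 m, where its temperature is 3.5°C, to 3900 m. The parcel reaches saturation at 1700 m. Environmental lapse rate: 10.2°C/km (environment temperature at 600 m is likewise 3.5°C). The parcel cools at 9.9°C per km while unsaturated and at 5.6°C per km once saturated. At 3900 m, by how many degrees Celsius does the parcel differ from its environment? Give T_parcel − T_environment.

Parcel:
  600 → 1700 m (dry, 9.9°C/km): ΔT = -9.9 × 1.1 = -10.89°C → T = -7.39°C
  1700 → 3900 m (saturated, 5.6°C/km): ΔT = -5.6 × 2.2 = -12.32°C → T = -19.71°C
Environment:
  600 → 3900 m (environment, 10.2°C/km): ΔT = -10.2 × 3.3 = -33.66°C → T = -30.16°C
T_parcel − T_env = -19.71 − (-30.16) = +10.45°C

+10.45°C (parcel warmer than environment)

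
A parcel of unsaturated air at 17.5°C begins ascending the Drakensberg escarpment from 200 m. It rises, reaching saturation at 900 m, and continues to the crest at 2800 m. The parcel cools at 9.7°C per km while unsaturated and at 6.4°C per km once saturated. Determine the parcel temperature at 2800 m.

200 → 900 m (dry, 9.7°C/km): ΔT = -9.7 × 0.7 = -6.79°C → T = 10.71°C
900 → 2800 m (saturated, 6.4°C/km): ΔT = -6.4 × 1.9 = -12.16°C → T = -1.45°C

-1.45°C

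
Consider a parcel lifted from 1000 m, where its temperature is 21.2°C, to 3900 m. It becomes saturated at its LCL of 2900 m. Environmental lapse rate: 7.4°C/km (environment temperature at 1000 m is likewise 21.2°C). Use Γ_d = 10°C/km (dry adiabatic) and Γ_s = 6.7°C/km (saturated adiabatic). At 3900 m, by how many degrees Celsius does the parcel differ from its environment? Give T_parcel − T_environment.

Parcel:
  1000–2900 m, dry: Δz = 1.9 km ⇒ ΔT = -19°C; T = 2.2°C
  2900–3900 m, saturated: Δz = 1 km ⇒ ΔT = -6.7°C; T = -4.5°C
Environment:
  1000–3900 m, environment: Δz = 2.9 km ⇒ ΔT = -21.46°C; T = -0.26°C
T_parcel − T_env = -4.5 − (-0.26) = -4.24°C

-4.24°C (parcel cooler than environment)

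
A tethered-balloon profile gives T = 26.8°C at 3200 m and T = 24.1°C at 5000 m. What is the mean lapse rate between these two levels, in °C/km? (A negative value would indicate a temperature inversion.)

1.5°C/km

Γ = −ΔT/Δz = (26.8 − 24.1) / (5000 − 3200) m
  = 2.7°C / 1.8 km = 1.5°C/km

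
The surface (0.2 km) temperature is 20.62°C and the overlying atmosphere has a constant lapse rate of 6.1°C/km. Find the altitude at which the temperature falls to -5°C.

4.4 km

Height above start = (20.62 − (-5)) / 6.1 = 4.2 km
Altitude = 200 m + 4200 m = 4400 m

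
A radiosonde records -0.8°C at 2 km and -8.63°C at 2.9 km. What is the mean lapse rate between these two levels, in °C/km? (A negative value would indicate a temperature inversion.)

8.7°C/km

Γ = −ΔT/Δz = (-0.8 − (-8.63)) / (2900 − 2000) m
  = 7.83°C / 0.9 km = 8.7°C/km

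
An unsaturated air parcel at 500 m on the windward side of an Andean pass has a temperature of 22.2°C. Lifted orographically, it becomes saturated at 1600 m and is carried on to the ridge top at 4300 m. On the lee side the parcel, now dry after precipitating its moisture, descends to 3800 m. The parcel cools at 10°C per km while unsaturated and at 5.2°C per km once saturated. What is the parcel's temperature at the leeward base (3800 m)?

From 500 m to 1600 m (dry): cools by 10 × 1.1 = 11°C, giving 11.2°C.
From 1600 m to 4300 m (saturated): cools by 5.2 × 2.7 = 14.04°C, giving -2.84°C.
From 4300 m to 3800 m (dry descent): warms by 10 × 0.5 = 5°C, giving 2.16°C.

2.16°C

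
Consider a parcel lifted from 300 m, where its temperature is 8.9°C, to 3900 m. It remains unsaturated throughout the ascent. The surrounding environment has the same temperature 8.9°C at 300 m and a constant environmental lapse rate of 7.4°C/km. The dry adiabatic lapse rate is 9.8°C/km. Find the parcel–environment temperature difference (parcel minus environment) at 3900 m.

Parcel:
  300–3900 m, dry: Δz = 3.6 km ⇒ ΔT = -35.28°C; T = -26.38°C
Environment:
  300–3900 m, environment: Δz = 3.6 km ⇒ ΔT = -26.64°C; T = -17.74°C
T_parcel − T_env = -26.38 − (-17.74) = -8.64°C

-8.64°C (parcel cooler than environment)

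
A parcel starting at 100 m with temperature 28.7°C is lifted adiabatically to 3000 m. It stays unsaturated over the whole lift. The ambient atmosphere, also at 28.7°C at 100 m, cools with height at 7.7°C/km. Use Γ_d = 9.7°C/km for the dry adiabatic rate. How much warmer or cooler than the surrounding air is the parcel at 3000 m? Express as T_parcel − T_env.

Parcel:
  Dry to 3000 m: -9.7 × 2.9 km = -28.13°C, so T = 0.57°C.
Environment:
  Environment to 3000 m: -7.7 × 2.9 km = -22.33°C, so T = 6.37°C.
T_parcel − T_env = 0.57 − 6.37 = -5.8°C

-5.8°C (parcel cooler than environment)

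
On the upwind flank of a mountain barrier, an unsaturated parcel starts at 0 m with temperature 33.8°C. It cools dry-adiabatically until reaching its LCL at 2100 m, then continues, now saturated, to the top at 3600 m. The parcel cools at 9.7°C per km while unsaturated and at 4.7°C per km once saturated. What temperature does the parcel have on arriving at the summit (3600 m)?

Dry to 2100 m: -9.7 × 2.1 km = -20.37°C, so T = 13.43°C.
Saturated to 3600 m: -4.7 × 1.5 km = -7.05°C, so T = 6.38°C.

6.38°C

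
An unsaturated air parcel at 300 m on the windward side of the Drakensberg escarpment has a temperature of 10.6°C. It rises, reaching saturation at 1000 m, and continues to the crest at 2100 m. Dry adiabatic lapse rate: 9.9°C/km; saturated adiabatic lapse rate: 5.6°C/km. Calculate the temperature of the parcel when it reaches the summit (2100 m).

-2.49°C

Dry to 1000 m: -9.9 × 0.7 km = -6.93°C, so T = 3.67°C.
Saturated to 2100 m: -5.6 × 1.1 km = -6.16°C, so T = -2.49°C.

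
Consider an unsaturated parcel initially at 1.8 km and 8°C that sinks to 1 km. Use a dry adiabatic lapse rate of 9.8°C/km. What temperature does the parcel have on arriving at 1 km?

15.84°C

Dry adiabatic to 1000 m: +9.8 × 0.8 km = +7.84°C, so T = 15.84°C.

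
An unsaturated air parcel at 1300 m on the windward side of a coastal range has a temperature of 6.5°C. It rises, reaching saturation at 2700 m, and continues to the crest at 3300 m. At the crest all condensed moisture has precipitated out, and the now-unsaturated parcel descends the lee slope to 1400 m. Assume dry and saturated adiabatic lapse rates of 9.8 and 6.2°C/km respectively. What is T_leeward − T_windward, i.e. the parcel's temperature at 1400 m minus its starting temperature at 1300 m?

Dry to 2700 m: -9.8 × 1.4 km = -13.72°C, so T = -7.22°C.
Saturated to 3300 m: -6.2 × 0.6 km = -3.72°C, so T = -10.94°C.
Dry descent to 1400 m: +9.8 × 1.9 km = +18.62°C, so T = 7.68°C.
Net change vs windward start: 7.68 − 6.5 = +1.18°C

+1.18°C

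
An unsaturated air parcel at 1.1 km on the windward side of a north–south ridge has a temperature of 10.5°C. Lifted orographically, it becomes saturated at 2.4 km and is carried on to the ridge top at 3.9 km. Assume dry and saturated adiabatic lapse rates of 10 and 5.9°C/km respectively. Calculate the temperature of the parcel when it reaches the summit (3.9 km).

-11.35°C

Dry to 2400 m: -10 × 1.3 km = -13°C, so T = -2.5°C.
Saturated to 3900 m: -5.9 × 1.5 km = -8.85°C, so T = -11.35°C.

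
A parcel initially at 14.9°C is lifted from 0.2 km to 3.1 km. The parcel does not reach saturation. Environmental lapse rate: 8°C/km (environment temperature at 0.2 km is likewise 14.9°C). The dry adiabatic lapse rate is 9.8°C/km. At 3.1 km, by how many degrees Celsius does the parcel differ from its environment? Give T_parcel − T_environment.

-5.22°C (parcel cooler than environment)

Parcel:
  From 200 m to 3100 m (dry): cools by 9.8 × 2.9 = 28.42°C, giving -13.52°C.
Environment:
  From 200 m to 3100 m (environment): cools by 8 × 2.9 = 23.2°C, giving -8.3°C.
T_parcel − T_env = -13.52 − (-8.3) = -5.22°C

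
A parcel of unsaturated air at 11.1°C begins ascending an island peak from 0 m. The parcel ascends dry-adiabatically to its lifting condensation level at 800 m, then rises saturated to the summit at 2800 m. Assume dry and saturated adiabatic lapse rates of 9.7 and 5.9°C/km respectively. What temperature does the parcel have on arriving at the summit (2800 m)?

From 0 m to 800 m (dry): cools by 9.7 × 0.8 = 7.76°C, giving 3.34°C.
From 800 m to 2800 m (saturated): cools by 5.9 × 2 = 11.8°C, giving -8.46°C.

-8.46°C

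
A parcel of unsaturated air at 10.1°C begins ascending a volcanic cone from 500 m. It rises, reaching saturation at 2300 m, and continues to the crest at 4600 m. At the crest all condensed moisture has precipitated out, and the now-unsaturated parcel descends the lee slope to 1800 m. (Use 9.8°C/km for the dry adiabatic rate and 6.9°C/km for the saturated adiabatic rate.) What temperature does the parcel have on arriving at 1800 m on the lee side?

4.03°C

From 500 m to 2300 m (dry): cools by 9.8 × 1.8 = 17.64°C, giving -7.54°C.
From 2300 m to 4600 m (saturated): cools by 6.9 × 2.3 = 15.87°C, giving -23.41°C.
From 4600 m to 1800 m (dry descent): warms by 9.8 × 2.8 = 27.44°C, giving 4.03°C.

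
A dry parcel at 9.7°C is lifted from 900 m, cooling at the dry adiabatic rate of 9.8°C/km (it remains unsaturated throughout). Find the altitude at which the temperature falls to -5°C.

Height above start = (9.7 − (-5)) / 9.8 = 1.5 km
Altitude = 900 m + 1500 m = 2400 m

2400 m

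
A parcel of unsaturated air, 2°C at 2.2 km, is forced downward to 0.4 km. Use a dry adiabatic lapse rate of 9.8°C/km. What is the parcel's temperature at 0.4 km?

19.64°C

2200–400 m, dry adiabatic: Δz = 1.8 km ⇒ ΔT = +17.64°C; T = 19.64°C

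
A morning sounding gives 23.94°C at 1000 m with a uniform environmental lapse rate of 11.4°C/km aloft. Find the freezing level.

3100 m

Height above start = (23.94 − 0) / 11.4 = 2.1 km
Altitude = 1000 m + 2100 m = 3100 m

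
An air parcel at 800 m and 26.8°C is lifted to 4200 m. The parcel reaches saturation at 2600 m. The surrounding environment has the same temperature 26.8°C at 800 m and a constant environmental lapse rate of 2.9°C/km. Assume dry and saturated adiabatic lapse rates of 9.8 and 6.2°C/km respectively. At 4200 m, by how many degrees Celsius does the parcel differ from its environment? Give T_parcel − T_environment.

-17.7°C (parcel cooler than environment)

Parcel:
  From 800 m to 2600 m (dry): cools by 9.8 × 1.8 = 17.64°C, giving 9.16°C.
  From 2600 m to 4200 m (saturated): cools by 6.2 × 1.6 = 9.92°C, giving -0.76°C.
Environment:
  From 800 m to 4200 m (environment): cools by 2.9 × 3.4 = 9.86°C, giving 16.94°C.
T_parcel − T_env = -0.76 − 16.94 = -17.7°C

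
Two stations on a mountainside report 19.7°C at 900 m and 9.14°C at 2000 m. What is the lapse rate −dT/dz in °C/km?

9.6°C/km

Γ = −ΔT/Δz = (19.7 − 9.14) / (2000 − 900) m
  = 10.56°C / 1.1 km = 9.6°C/km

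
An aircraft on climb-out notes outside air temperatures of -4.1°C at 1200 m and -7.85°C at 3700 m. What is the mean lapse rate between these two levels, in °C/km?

1.5°C/km

Γ = −ΔT/Δz = (-4.1 − (-7.85)) / (3700 − 1200) m
  = 3.75°C / 2.5 km = 1.5°C/km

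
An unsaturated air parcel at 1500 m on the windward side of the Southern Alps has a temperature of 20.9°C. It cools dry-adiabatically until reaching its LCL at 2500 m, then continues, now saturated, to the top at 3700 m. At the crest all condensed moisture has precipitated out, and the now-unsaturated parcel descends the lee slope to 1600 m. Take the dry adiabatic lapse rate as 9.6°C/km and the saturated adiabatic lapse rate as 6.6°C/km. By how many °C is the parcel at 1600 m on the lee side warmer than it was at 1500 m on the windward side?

1500 → 2500 m (dry, 9.6°C/km): ΔT = -9.6 × 1 = -9.6°C → T = 11.3°C
2500 → 3700 m (saturated, 6.6°C/km): ΔT = -6.6 × 1.2 = -7.92°C → T = 3.38°C
3700 → 1600 m (dry descent, 9.6°C/km): ΔT = +9.6 × 2.1 = +20.16°C → T = 23.54°C
Net change vs windward start: 23.54 − 20.9 = +2.64°C

+2.64°C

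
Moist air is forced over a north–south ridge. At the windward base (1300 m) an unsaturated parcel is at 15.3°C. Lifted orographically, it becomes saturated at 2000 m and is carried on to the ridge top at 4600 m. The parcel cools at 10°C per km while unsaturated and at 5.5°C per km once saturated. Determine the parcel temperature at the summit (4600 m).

1300–2000 m, dry: Δz = 0.7 km ⇒ ΔT = -7°C; T = 8.3°C
2000–4600 m, saturated: Δz = 2.6 km ⇒ ΔT = -14.3°C; T = -6°C

-6°C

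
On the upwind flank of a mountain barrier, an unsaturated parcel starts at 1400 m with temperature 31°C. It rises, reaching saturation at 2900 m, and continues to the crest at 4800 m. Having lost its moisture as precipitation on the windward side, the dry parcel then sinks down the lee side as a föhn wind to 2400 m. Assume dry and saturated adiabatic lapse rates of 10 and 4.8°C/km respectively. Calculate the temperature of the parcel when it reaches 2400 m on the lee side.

30.88°C

1400–2900 m, dry: Δz = 1.5 km ⇒ ΔT = -15°C; T = 16°C
2900–4800 m, saturated: Δz = 1.9 km ⇒ ΔT = -9.12°C; T = 6.88°C
4800–2400 m, dry descent: Δz = 2.4 km ⇒ ΔT = +24°C; T = 30.88°C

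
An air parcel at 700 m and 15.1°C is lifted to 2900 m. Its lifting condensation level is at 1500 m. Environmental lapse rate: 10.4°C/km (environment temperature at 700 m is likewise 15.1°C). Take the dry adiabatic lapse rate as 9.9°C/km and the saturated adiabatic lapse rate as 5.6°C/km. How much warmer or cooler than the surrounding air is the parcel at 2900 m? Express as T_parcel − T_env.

Parcel:
  700 → 1500 m (dry, 9.9°C/km): ΔT = -9.9 × 0.8 = -7.92°C → T = 7.18°C
  1500 → 2900 m (saturated, 5.6°C/km): ΔT = -5.6 × 1.4 = -7.84°C → T = -0.66°C
Environment:
  700 → 2900 m (environment, 10.4°C/km): ΔT = -10.4 × 2.2 = -22.88°C → T = -7.78°C
T_parcel − T_env = -0.66 − (-7.78) = +7.12°C

+7.12°C (parcel warmer than environment)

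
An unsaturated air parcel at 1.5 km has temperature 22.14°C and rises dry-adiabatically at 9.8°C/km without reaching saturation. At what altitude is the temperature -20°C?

Height above start = (22.14 − (-20)) / 9.8 = 4.3 km
Altitude = 1500 m + 4300 m = 5800 m

5.8 km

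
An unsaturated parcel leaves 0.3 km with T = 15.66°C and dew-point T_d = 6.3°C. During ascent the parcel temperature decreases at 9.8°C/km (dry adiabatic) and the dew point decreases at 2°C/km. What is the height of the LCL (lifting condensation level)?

T and T_d converge at 9.8 − 2 = 7.8°C per km
Height above start = (15.66 − 6.3) / 7.8 = 1.2 km
LCL altitude = 300 m + 1200 m = 1500 m

1.5 km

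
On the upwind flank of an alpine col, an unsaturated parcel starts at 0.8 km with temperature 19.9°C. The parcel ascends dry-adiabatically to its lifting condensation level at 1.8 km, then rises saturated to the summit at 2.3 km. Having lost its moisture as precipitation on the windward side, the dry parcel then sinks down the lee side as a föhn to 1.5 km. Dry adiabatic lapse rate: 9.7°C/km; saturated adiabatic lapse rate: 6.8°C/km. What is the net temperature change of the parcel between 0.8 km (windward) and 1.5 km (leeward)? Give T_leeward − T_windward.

-5.34°C

800 → 1800 m (dry, 9.7°C/km): ΔT = -9.7 × 1 = -9.7°C → T = 10.2°C
1800 → 2300 m (saturated, 6.8°C/km): ΔT = -6.8 × 0.5 = -3.4°C → T = 6.8°C
2300 → 1500 m (dry descent, 9.7°C/km): ΔT = +9.7 × 0.8 = +7.76°C → T = 14.56°C
Net change vs windward start: 14.56 − 19.9 = -5.34°C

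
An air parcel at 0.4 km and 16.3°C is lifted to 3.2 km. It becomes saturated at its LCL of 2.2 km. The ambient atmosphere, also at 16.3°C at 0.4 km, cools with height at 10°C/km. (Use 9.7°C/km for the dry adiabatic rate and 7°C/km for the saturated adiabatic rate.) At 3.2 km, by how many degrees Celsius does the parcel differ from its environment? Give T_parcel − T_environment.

Parcel:
  Dry to 2200 m: -9.7 × 1.8 km = -17.46°C, so T = -1.16°C.
  Saturated to 3200 m: -7 × 1 km = -7°C, so T = -8.16°C.
Environment:
  Environment to 3200 m: -10 × 2.8 km = -28°C, so T = -11.7°C.
T_parcel − T_env = -8.16 − (-11.7) = +3.54°C

+3.54°C (parcel warmer than environment)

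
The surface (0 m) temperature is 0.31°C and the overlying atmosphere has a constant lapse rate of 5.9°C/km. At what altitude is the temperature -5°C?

Height above start = (0.31 − (-5)) / 5.9 = 0.9 km
Altitude = 0 m + 900 m = 900 m

900 m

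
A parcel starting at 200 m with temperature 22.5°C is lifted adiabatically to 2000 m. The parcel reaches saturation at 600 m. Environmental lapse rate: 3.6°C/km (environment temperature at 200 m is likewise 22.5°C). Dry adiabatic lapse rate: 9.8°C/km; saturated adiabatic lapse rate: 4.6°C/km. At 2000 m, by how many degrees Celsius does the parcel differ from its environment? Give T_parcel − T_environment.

Parcel:
  Dry to 600 m: -9.8 × 0.4 km = -3.92°C, so T = 18.58°C.
  Saturated to 2000 m: -4.6 × 1.4 km = -6.44°C, so T = 12.14°C.
Environment:
  Environment to 2000 m: -3.6 × 1.8 km = -6.48°C, so T = 16.02°C.
T_parcel − T_env = 12.14 − 16.02 = -3.88°C

-3.88°C (parcel cooler than environment)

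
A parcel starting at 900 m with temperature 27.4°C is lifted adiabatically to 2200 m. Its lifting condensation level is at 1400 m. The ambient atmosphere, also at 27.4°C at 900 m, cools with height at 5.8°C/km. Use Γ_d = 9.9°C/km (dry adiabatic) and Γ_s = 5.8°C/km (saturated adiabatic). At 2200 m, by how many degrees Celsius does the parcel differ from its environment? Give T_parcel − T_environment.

-2.05°C (parcel cooler than environment)

Parcel:
  900 → 1400 m (dry, 9.9°C/km): ΔT = -9.9 × 0.5 = -4.95°C → T = 22.45°C
  1400 → 2200 m (saturated, 5.8°C/km): ΔT = -5.8 × 0.8 = -4.64°C → T = 17.81°C
Environment:
  900 → 2200 m (environment, 5.8°C/km): ΔT = -5.8 × 1.3 = -7.54°C → T = 19.86°C
T_parcel − T_env = 17.81 − 19.86 = -2.05°C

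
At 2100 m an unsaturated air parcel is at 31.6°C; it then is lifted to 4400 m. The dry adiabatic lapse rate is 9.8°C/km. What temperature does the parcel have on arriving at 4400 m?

9.06°C

From 2100 m to 4400 m (dry adiabatic): cools by 9.8 × 2.3 = 22.54°C, giving 9.06°C.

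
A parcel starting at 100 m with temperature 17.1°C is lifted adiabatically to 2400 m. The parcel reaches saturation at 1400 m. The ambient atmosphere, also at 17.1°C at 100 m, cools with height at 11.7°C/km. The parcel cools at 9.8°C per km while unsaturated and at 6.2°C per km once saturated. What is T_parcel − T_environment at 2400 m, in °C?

Parcel:
  100–1400 m, dry: Δz = 1.3 km ⇒ ΔT = -12.74°C; T = 4.36°C
  1400–2400 m, saturated: Δz = 1 km ⇒ ΔT = -6.2°C; T = -1.84°C
Environment:
  100–2400 m, environment: Δz = 2.3 km ⇒ ΔT = -26.91°C; T = -9.81°C
T_parcel − T_env = -1.84 − (-9.81) = +7.97°C

+7.97°C (parcel warmer than environment)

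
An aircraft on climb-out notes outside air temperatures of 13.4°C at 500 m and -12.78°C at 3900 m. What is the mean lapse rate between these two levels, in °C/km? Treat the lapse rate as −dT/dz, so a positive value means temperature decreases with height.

7.7°C/km

Γ = −ΔT/Δz = (13.4 − (-12.78)) / (3900 − 500) m
  = 26.18°C / 3.4 km = 7.7°C/km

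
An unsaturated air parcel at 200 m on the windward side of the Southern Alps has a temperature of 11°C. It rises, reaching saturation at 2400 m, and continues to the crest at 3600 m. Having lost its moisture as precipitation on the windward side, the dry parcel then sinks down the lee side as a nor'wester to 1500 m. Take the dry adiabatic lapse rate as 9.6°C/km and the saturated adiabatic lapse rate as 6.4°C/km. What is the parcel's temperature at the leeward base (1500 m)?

200–2400 m, dry: Δz = 2.2 km ⇒ ΔT = -21.12°C; T = -10.12°C
2400–3600 m, saturated: Δz = 1.2 km ⇒ ΔT = -7.68°C; T = -17.8°C
3600–1500 m, dry descent: Δz = 2.1 km ⇒ ΔT = +20.16°C; T = 2.36°C

2.36°C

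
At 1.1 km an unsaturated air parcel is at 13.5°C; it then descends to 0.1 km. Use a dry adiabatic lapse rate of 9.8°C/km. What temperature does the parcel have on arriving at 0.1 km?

23.3°C

1100–100 m, dry adiabatic: Δz = 1 km ⇒ ΔT = +9.8°C; T = 23.3°C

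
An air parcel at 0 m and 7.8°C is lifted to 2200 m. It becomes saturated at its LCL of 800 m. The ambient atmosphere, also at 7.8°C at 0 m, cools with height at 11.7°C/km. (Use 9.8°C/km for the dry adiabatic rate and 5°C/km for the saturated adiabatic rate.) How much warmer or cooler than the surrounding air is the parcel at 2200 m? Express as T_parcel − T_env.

+10.9°C (parcel warmer than environment)

Parcel:
  Dry to 800 m: -9.8 × 0.8 km = -7.84°C, so T = -0.04°C.
  Saturated to 2200 m: -5 × 1.4 km = -7°C, so T = -7.04°C.
Environment:
  Environment to 2200 m: -11.7 × 2.2 km = -25.74°C, so T = -17.94°C.
T_parcel − T_env = -7.04 − (-17.94) = +10.9°C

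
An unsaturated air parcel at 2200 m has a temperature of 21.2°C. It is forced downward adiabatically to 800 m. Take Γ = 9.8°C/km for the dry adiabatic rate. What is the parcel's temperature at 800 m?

34.92°C

2200 → 800 m (dry adiabatic, 9.8°C/km): ΔT = +9.8 × 1.4 = +13.72°C → T = 34.92°C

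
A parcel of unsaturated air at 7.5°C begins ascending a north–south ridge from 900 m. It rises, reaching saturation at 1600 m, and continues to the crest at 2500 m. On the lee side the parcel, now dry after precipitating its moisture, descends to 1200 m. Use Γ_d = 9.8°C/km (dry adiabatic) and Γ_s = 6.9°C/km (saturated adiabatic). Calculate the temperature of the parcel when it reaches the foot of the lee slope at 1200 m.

Dry to 1600 m: -9.8 × 0.7 km = -6.86°C, so T = 0.64°C.
Saturated to 2500 m: -6.9 × 0.9 km = -6.21°C, so T = -5.57°C.
Dry descent to 1200 m: +9.8 × 1.3 km = +12.74°C, so T = 7.17°C.

7.17°C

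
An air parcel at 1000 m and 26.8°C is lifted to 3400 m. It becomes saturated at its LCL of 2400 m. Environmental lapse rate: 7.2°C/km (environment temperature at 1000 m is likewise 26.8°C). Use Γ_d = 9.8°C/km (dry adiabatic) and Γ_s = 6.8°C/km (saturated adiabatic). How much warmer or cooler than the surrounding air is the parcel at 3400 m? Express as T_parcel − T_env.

Parcel:
  1000–2400 m, dry: Δz = 1.4 km ⇒ ΔT = -13.72°C; T = 13.08°C
  2400–3400 m, saturated: Δz = 1 km ⇒ ΔT = -6.8°C; T = 6.28°C
Environment:
  1000–3400 m, environment: Δz = 2.4 km ⇒ ΔT = -17.28°C; T = 9.52°C
T_parcel − T_env = 6.28 − 9.52 = -3.24°C

-3.24°C (parcel cooler than environment)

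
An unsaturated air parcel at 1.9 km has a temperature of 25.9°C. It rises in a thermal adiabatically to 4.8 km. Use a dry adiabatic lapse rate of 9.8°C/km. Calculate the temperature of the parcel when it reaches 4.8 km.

-2.52°C

From 1900 m to 4800 m (dry adiabatic): cools by 9.8 × 2.9 = 28.42°C, giving -2.52°C.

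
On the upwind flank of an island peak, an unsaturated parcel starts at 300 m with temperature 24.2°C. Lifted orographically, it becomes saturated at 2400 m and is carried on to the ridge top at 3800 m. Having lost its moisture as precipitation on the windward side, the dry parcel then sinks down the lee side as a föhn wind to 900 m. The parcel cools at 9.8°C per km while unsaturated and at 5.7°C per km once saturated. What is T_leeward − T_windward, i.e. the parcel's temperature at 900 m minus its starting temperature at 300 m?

300 → 2400 m (dry, 9.8°C/km): ΔT = -9.8 × 2.1 = -20.58°C → T = 3.62°C
2400 → 3800 m (saturated, 5.7°C/km): ΔT = -5.7 × 1.4 = -7.98°C → T = -4.36°C
3800 → 900 m (dry descent, 9.8°C/km): ΔT = +9.8 × 2.9 = +28.42°C → T = 24.06°C
Net change vs windward start: 24.06 − 24.2 = -0.14°C

-0.14°C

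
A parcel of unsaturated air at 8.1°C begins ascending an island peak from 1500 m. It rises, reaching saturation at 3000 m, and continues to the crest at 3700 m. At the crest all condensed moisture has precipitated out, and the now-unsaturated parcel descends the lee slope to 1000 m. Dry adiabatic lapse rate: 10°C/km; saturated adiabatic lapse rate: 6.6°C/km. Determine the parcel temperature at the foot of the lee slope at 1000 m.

1500–3000 m, dry: Δz = 1.5 km ⇒ ΔT = -15°C; T = -6.9°C
3000–3700 m, saturated: Δz = 0.7 km ⇒ ΔT = -4.62°C; T = -11.52°C
3700–1000 m, dry descent: Δz = 2.7 km ⇒ ΔT = +27°C; T = 15.48°C

15.48°C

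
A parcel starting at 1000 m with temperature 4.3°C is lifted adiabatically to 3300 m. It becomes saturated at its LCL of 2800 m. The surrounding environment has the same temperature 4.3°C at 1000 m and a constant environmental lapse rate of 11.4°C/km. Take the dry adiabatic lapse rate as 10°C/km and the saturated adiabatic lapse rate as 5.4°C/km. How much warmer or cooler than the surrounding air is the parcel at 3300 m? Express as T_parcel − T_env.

Parcel:
  Dry to 2800 m: -10 × 1.8 km = -18°C, so T = -13.7°C.
  Saturated to 3300 m: -5.4 × 0.5 km = -2.7°C, so T = -16.4°C.
Environment:
  Environment to 3300 m: -11.4 × 2.3 km = -26.22°C, so T = -21.92°C.
T_parcel − T_env = -16.4 − (-21.92) = +5.52°C

+5.52°C (parcel warmer than environment)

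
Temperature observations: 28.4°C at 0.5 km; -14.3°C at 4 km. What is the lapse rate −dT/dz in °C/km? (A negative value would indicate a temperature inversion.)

Γ = −ΔT/Δz = (28.4 − (-14.3)) / (4000 − 500) m
  = 42.7°C / 3.5 km = 12.2°C/km

12.2°C/km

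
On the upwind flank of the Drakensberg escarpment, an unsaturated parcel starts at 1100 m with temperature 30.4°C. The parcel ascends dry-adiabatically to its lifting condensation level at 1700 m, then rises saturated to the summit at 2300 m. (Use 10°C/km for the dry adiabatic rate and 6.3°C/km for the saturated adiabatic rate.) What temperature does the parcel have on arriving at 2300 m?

20.62°C

1100–1700 m, dry: Δz = 0.6 km ⇒ ΔT = -6°C; T = 24.4°C
1700–2300 m, saturated: Δz = 0.6 km ⇒ ΔT = -3.78°C; T = 20.62°C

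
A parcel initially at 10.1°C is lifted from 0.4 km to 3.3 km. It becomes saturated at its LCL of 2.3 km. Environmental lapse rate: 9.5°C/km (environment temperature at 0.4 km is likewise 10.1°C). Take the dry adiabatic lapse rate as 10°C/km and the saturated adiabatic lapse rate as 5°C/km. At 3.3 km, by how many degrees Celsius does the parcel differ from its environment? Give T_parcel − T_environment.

+3.55°C (parcel warmer than environment)

Parcel:
  Dry to 2300 m: -10 × 1.9 km = -19°C, so T = -8.9°C.
  Saturated to 3300 m: -5 × 1 km = -5°C, so T = -13.9°C.
Environment:
  Environment to 3300 m: -9.5 × 2.9 km = -27.55°C, so T = -17.45°C.
T_parcel − T_env = -13.9 − (-17.45) = +3.55°C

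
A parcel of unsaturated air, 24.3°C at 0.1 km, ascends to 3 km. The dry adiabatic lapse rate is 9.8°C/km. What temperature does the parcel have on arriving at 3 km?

100–3000 m, dry adiabatic: Δz = 2.9 km ⇒ ΔT = -28.42°C; T = -4.12°C

-4.12°C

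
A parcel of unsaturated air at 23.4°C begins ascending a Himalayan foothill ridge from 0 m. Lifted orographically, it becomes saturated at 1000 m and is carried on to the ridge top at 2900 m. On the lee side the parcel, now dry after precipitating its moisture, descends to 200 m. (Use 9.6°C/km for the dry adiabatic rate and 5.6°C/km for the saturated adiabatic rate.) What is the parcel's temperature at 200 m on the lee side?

0–1000 m, dry: Δz = 1 km ⇒ ΔT = -9.6°C; T = 13.8°C
1000–2900 m, saturated: Δz = 1.9 km ⇒ ΔT = -10.64°C; T = 3.16°C
2900–200 m, dry descent: Δz = 2.7 km ⇒ ΔT = +25.92°C; T = 29.08°C

29.08°C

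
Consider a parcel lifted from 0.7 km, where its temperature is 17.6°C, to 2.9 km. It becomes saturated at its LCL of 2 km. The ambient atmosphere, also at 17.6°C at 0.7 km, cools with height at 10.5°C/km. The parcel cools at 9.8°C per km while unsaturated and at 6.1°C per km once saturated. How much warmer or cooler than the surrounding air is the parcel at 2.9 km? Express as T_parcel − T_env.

Parcel:
  Dry to 2000 m: -9.8 × 1.3 km = -12.74°C, so T = 4.86°C.
  Saturated to 2900 m: -6.1 × 0.9 km = -5.49°C, so T = -0.63°C.
Environment:
  Environment to 2900 m: -10.5 × 2.2 km = -23.1°C, so T = -5.5°C.
T_parcel − T_env = -0.63 − (-5.5) = +4.87°C

+4.87°C (parcel warmer than environment)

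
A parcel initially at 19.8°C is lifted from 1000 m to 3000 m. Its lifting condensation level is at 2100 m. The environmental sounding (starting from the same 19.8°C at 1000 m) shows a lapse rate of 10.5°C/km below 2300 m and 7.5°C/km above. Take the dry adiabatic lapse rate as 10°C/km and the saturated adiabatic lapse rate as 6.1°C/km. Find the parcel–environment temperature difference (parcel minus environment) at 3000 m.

Parcel:
  1000–2100 m, dry: Δz = 1.1 km ⇒ ΔT = -11°C; T = 8.8°C
  2100–3000 m, saturated: Δz = 0.9 km ⇒ ΔT = -5.49°C; T = 3.31°C
Environment:
  1000–2300 m, environment, lower layer: Δz = 1.3 km ⇒ ΔT = -13.65°C; T = 6.15°C
  2300–3000 m, environment, upper layer: Δz = 0.7 km ⇒ ΔT = -5.25°C; T = 0.9°C
T_parcel − T_env = 3.31 − 0.9 = +2.41°C

+2.41°C (parcel warmer than environment)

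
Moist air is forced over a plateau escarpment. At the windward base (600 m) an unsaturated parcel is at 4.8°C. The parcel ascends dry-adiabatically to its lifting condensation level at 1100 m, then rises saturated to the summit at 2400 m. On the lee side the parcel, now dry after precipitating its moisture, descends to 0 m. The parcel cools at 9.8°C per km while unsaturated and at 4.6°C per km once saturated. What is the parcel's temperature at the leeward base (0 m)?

600 → 1100 m (dry, 9.8°C/km): ΔT = -9.8 × 0.5 = -4.9°C → T = -0.1°C
1100 → 2400 m (saturated, 4.6°C/km): ΔT = -4.6 × 1.3 = -5.98°C → T = -6.08°C
2400 → 0 m (dry descent, 9.8°C/km): ΔT = +9.8 × 2.4 = +23.52°C → T = 17.44°C

17.44°C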